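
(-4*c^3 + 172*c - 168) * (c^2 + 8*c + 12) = -4*c^5 - 32*c^4 + 124*c^3 + 1208*c^2 + 720*c - 2016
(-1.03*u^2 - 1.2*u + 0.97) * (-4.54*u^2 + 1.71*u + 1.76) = 4.6762*u^4 + 3.6867*u^3 - 8.2686*u^2 - 0.4533*u + 1.7072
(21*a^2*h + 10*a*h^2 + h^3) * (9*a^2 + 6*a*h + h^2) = 189*a^4*h + 216*a^3*h^2 + 90*a^2*h^3 + 16*a*h^4 + h^5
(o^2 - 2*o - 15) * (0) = 0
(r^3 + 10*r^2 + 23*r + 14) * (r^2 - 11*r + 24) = r^5 - r^4 - 63*r^3 + r^2 + 398*r + 336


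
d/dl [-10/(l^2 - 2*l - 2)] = 20*(l - 1)/(-l^2 + 2*l + 2)^2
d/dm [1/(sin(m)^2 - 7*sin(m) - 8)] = (7 - 2*sin(m))*cos(m)/((sin(m) - 8)^2*(sin(m) + 1)^2)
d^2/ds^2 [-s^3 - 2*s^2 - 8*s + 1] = -6*s - 4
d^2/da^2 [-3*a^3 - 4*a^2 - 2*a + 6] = -18*a - 8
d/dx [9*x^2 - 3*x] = 18*x - 3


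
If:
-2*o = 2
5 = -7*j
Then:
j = -5/7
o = -1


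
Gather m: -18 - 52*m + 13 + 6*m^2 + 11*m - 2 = 6*m^2 - 41*m - 7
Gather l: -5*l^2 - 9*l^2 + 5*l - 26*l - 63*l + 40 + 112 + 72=-14*l^2 - 84*l + 224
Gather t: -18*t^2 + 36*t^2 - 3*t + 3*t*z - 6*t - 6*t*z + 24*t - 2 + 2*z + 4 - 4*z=18*t^2 + t*(15 - 3*z) - 2*z + 2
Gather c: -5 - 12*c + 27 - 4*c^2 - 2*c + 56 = -4*c^2 - 14*c + 78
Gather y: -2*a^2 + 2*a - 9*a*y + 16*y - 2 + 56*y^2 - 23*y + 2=-2*a^2 + 2*a + 56*y^2 + y*(-9*a - 7)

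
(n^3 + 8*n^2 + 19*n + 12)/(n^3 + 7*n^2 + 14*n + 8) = (n + 3)/(n + 2)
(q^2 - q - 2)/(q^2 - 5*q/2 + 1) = 2*(q + 1)/(2*q - 1)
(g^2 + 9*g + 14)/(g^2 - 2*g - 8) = (g + 7)/(g - 4)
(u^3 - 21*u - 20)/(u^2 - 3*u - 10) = (u^2 + 5*u + 4)/(u + 2)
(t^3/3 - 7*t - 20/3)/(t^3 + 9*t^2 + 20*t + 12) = (t^2 - t - 20)/(3*(t^2 + 8*t + 12))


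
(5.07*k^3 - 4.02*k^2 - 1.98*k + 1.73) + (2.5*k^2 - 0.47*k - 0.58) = 5.07*k^3 - 1.52*k^2 - 2.45*k + 1.15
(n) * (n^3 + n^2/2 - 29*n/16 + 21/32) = n^4 + n^3/2 - 29*n^2/16 + 21*n/32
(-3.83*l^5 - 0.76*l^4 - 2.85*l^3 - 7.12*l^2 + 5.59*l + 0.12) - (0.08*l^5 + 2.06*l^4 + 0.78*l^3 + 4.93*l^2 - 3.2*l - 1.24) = -3.91*l^5 - 2.82*l^4 - 3.63*l^3 - 12.05*l^2 + 8.79*l + 1.36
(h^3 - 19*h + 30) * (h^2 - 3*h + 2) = h^5 - 3*h^4 - 17*h^3 + 87*h^2 - 128*h + 60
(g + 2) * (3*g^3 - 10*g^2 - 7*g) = 3*g^4 - 4*g^3 - 27*g^2 - 14*g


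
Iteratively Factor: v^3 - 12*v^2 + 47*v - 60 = (v - 4)*(v^2 - 8*v + 15) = (v - 5)*(v - 4)*(v - 3)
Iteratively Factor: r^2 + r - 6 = (r - 2)*(r + 3)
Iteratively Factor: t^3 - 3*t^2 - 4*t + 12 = (t - 3)*(t^2 - 4) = (t - 3)*(t + 2)*(t - 2)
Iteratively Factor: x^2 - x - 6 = (x + 2)*(x - 3)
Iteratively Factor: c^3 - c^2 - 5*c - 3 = (c + 1)*(c^2 - 2*c - 3) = (c - 3)*(c + 1)*(c + 1)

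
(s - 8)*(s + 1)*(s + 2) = s^3 - 5*s^2 - 22*s - 16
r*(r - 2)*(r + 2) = r^3 - 4*r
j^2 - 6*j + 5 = (j - 5)*(j - 1)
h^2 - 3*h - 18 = (h - 6)*(h + 3)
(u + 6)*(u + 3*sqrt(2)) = u^2 + 3*sqrt(2)*u + 6*u + 18*sqrt(2)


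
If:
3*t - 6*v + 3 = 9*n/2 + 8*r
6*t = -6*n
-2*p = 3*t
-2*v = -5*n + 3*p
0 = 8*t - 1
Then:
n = -1/8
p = -3/16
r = 33/64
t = 1/8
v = -1/32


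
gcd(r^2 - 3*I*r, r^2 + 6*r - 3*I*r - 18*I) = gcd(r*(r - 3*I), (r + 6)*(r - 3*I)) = r - 3*I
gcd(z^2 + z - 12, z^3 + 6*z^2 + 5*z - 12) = z + 4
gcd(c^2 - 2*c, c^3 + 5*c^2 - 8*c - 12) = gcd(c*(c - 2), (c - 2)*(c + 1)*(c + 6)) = c - 2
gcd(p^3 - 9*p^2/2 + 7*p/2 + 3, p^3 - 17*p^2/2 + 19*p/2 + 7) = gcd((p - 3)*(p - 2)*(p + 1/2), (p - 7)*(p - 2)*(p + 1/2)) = p^2 - 3*p/2 - 1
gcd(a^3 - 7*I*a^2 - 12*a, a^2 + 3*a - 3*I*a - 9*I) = a - 3*I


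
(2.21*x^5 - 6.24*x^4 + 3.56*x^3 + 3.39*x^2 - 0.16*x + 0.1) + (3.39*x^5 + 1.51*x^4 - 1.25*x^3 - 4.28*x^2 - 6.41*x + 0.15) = 5.6*x^5 - 4.73*x^4 + 2.31*x^3 - 0.89*x^2 - 6.57*x + 0.25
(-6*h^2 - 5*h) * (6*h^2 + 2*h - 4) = -36*h^4 - 42*h^3 + 14*h^2 + 20*h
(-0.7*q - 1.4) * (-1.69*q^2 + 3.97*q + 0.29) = 1.183*q^3 - 0.413*q^2 - 5.761*q - 0.406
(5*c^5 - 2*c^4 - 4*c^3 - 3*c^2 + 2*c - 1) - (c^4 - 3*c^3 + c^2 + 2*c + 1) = 5*c^5 - 3*c^4 - c^3 - 4*c^2 - 2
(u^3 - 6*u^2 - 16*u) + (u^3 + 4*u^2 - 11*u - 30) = 2*u^3 - 2*u^2 - 27*u - 30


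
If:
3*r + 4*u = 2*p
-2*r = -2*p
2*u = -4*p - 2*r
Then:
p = 0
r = 0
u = 0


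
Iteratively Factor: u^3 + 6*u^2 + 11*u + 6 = (u + 1)*(u^2 + 5*u + 6) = (u + 1)*(u + 3)*(u + 2)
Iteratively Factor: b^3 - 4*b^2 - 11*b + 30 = (b - 2)*(b^2 - 2*b - 15) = (b - 5)*(b - 2)*(b + 3)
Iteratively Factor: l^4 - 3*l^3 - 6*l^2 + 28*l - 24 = (l + 3)*(l^3 - 6*l^2 + 12*l - 8) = (l - 2)*(l + 3)*(l^2 - 4*l + 4) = (l - 2)^2*(l + 3)*(l - 2)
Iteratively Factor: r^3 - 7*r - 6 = (r + 2)*(r^2 - 2*r - 3) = (r + 1)*(r + 2)*(r - 3)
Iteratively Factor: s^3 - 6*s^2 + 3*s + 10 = (s - 5)*(s^2 - s - 2) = (s - 5)*(s + 1)*(s - 2)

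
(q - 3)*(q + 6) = q^2 + 3*q - 18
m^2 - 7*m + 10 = (m - 5)*(m - 2)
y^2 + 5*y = y*(y + 5)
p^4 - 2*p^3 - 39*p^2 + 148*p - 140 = (p - 5)*(p - 2)^2*(p + 7)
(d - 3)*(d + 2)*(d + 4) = d^3 + 3*d^2 - 10*d - 24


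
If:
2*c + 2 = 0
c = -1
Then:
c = -1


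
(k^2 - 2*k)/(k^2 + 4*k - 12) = k/(k + 6)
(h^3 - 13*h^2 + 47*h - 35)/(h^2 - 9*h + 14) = (h^2 - 6*h + 5)/(h - 2)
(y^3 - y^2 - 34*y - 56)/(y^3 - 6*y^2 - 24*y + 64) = (y^2 - 5*y - 14)/(y^2 - 10*y + 16)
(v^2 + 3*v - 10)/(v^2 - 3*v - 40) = (v - 2)/(v - 8)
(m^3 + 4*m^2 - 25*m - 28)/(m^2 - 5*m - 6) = (m^2 + 3*m - 28)/(m - 6)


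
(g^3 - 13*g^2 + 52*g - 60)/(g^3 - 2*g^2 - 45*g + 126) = (g^2 - 7*g + 10)/(g^2 + 4*g - 21)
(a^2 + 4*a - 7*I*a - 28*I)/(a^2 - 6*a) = (a^2 + a*(4 - 7*I) - 28*I)/(a*(a - 6))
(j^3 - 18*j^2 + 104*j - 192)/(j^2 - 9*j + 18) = (j^2 - 12*j + 32)/(j - 3)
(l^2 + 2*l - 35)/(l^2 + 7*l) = (l - 5)/l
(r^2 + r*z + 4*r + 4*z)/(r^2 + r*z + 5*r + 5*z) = (r + 4)/(r + 5)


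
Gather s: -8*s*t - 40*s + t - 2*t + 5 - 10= s*(-8*t - 40) - t - 5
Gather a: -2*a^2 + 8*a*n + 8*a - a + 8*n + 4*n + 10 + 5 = -2*a^2 + a*(8*n + 7) + 12*n + 15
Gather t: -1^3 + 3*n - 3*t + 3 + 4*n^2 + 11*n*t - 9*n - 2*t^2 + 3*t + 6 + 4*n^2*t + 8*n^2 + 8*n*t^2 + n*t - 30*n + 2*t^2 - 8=12*n^2 + 8*n*t^2 - 36*n + t*(4*n^2 + 12*n)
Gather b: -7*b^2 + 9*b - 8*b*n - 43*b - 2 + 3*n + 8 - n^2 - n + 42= -7*b^2 + b*(-8*n - 34) - n^2 + 2*n + 48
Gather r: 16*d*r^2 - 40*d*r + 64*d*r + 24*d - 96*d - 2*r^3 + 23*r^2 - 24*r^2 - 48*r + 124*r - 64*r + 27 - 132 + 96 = -72*d - 2*r^3 + r^2*(16*d - 1) + r*(24*d + 12) - 9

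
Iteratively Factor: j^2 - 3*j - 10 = (j + 2)*(j - 5)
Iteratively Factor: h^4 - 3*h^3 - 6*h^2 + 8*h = (h)*(h^3 - 3*h^2 - 6*h + 8) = h*(h - 4)*(h^2 + h - 2) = h*(h - 4)*(h - 1)*(h + 2)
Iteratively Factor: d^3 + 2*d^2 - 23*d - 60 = (d + 4)*(d^2 - 2*d - 15) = (d + 3)*(d + 4)*(d - 5)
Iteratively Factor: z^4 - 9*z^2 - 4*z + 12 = (z - 3)*(z^3 + 3*z^2 - 4) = (z - 3)*(z + 2)*(z^2 + z - 2) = (z - 3)*(z - 1)*(z + 2)*(z + 2)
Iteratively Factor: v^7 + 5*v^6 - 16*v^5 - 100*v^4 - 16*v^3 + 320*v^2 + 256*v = (v + 1)*(v^6 + 4*v^5 - 20*v^4 - 80*v^3 + 64*v^2 + 256*v) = (v + 1)*(v + 4)*(v^5 - 20*v^3 + 64*v) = (v + 1)*(v + 2)*(v + 4)*(v^4 - 2*v^3 - 16*v^2 + 32*v) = (v + 1)*(v + 2)*(v + 4)^2*(v^3 - 6*v^2 + 8*v) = (v - 4)*(v + 1)*(v + 2)*(v + 4)^2*(v^2 - 2*v) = v*(v - 4)*(v + 1)*(v + 2)*(v + 4)^2*(v - 2)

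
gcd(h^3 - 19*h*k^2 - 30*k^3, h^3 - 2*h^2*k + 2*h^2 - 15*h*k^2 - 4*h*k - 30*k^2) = h^2 - 2*h*k - 15*k^2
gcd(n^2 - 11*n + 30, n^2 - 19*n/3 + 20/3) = n - 5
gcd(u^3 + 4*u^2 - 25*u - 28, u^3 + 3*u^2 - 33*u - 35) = u^2 + 8*u + 7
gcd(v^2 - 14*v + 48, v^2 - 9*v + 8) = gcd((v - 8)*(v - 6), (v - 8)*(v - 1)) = v - 8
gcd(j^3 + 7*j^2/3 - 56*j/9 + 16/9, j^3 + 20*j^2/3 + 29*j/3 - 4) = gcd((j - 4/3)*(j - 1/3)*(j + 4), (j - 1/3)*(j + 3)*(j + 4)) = j^2 + 11*j/3 - 4/3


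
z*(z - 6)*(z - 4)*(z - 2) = z^4 - 12*z^3 + 44*z^2 - 48*z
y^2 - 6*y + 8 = (y - 4)*(y - 2)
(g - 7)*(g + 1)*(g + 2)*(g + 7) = g^4 + 3*g^3 - 47*g^2 - 147*g - 98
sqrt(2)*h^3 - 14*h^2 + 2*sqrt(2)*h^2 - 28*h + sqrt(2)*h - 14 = (h + 1)*(h - 7*sqrt(2))*(sqrt(2)*h + sqrt(2))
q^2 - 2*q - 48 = (q - 8)*(q + 6)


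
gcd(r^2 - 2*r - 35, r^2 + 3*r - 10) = r + 5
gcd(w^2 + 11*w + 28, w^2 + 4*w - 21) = w + 7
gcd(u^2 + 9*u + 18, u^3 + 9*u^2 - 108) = u + 6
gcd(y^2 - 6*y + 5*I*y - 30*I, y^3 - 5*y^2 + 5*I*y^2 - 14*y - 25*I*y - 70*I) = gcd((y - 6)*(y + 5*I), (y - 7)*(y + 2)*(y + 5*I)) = y + 5*I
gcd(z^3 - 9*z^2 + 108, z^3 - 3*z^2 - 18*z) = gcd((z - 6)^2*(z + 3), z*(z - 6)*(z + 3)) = z^2 - 3*z - 18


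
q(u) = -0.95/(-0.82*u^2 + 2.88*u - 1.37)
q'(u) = -0.95*(1.64*u - 2.88)/(-0.82*u^2 + 2.88*u - 1.37)^2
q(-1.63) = 0.12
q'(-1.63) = 0.08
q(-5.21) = 0.02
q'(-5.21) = 0.01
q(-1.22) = 0.16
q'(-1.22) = 0.12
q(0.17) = 1.05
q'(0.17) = 3.02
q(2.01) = -0.86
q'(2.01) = -0.32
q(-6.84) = 0.02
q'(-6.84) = 0.00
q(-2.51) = 0.07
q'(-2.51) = 0.04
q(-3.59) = 0.04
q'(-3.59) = 0.02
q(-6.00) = 0.02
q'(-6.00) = 0.01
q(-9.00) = 0.01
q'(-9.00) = 0.00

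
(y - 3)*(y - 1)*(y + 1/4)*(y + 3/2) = y^4 - 9*y^3/4 - 29*y^2/8 + 15*y/4 + 9/8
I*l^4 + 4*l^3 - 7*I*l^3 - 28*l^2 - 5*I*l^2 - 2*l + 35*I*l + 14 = (l - 7)*(l - 2*I)*(l - I)*(I*l + 1)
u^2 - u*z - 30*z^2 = (u - 6*z)*(u + 5*z)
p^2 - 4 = (p - 2)*(p + 2)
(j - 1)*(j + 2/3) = j^2 - j/3 - 2/3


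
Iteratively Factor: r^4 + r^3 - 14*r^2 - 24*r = (r)*(r^3 + r^2 - 14*r - 24) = r*(r - 4)*(r^2 + 5*r + 6) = r*(r - 4)*(r + 2)*(r + 3)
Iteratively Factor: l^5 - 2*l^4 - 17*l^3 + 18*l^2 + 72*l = (l - 3)*(l^4 + l^3 - 14*l^2 - 24*l) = l*(l - 3)*(l^3 + l^2 - 14*l - 24) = l*(l - 4)*(l - 3)*(l^2 + 5*l + 6) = l*(l - 4)*(l - 3)*(l + 2)*(l + 3)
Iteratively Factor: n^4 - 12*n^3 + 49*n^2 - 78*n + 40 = (n - 1)*(n^3 - 11*n^2 + 38*n - 40) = (n - 2)*(n - 1)*(n^2 - 9*n + 20) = (n - 4)*(n - 2)*(n - 1)*(n - 5)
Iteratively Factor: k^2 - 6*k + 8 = (k - 2)*(k - 4)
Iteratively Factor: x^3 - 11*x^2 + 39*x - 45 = (x - 5)*(x^2 - 6*x + 9) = (x - 5)*(x - 3)*(x - 3)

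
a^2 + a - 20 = (a - 4)*(a + 5)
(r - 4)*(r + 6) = r^2 + 2*r - 24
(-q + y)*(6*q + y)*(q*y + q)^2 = -6*q^4*y^2 - 12*q^4*y - 6*q^4 + 5*q^3*y^3 + 10*q^3*y^2 + 5*q^3*y + q^2*y^4 + 2*q^2*y^3 + q^2*y^2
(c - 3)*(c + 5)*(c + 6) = c^3 + 8*c^2 - 3*c - 90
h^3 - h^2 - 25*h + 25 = (h - 5)*(h - 1)*(h + 5)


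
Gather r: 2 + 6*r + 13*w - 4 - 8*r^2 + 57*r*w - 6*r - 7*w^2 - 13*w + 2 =-8*r^2 + 57*r*w - 7*w^2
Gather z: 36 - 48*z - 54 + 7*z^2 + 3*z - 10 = 7*z^2 - 45*z - 28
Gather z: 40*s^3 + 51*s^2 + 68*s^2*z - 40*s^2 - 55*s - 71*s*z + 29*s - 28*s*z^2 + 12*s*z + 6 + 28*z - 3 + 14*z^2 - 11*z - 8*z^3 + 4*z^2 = 40*s^3 + 11*s^2 - 26*s - 8*z^3 + z^2*(18 - 28*s) + z*(68*s^2 - 59*s + 17) + 3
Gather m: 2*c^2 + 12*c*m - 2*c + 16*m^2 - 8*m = 2*c^2 - 2*c + 16*m^2 + m*(12*c - 8)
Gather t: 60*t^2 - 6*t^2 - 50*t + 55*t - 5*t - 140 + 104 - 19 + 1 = 54*t^2 - 54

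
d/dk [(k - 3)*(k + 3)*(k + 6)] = 3*k^2 + 12*k - 9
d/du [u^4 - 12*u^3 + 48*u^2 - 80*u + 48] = 4*u^3 - 36*u^2 + 96*u - 80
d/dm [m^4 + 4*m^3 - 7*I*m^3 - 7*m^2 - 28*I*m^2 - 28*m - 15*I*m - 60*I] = 4*m^3 + m^2*(12 - 21*I) + m*(-14 - 56*I) - 28 - 15*I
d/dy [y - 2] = 1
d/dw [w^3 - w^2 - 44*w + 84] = 3*w^2 - 2*w - 44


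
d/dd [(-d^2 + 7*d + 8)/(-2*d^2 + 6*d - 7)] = (8*d^2 + 46*d - 97)/(4*d^4 - 24*d^3 + 64*d^2 - 84*d + 49)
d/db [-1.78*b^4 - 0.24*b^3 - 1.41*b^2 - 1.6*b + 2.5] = -7.12*b^3 - 0.72*b^2 - 2.82*b - 1.6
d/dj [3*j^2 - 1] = 6*j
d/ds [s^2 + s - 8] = 2*s + 1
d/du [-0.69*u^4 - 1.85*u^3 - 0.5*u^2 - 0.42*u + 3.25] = -2.76*u^3 - 5.55*u^2 - 1.0*u - 0.42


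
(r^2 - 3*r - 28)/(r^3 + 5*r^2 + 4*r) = (r - 7)/(r*(r + 1))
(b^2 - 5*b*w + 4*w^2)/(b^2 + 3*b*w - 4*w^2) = (b - 4*w)/(b + 4*w)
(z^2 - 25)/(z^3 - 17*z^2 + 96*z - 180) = (z + 5)/(z^2 - 12*z + 36)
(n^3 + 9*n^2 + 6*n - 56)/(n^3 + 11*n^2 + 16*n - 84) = (n + 4)/(n + 6)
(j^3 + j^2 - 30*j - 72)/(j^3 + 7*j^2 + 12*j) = (j - 6)/j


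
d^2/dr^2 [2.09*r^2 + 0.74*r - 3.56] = 4.18000000000000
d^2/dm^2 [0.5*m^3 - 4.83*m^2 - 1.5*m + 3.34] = 3.0*m - 9.66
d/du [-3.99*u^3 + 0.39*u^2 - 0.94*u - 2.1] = -11.97*u^2 + 0.78*u - 0.94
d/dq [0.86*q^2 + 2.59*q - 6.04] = 1.72*q + 2.59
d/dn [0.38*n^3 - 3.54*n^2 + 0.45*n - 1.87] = 1.14*n^2 - 7.08*n + 0.45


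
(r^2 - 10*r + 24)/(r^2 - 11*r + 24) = (r^2 - 10*r + 24)/(r^2 - 11*r + 24)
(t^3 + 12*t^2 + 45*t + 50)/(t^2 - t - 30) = (t^2 + 7*t + 10)/(t - 6)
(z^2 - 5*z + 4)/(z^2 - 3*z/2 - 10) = 2*(z - 1)/(2*z + 5)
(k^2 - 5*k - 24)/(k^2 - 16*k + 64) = (k + 3)/(k - 8)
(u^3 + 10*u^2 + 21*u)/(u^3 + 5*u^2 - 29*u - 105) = u/(u - 5)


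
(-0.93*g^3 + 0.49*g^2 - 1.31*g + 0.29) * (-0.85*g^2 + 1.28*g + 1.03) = 0.7905*g^5 - 1.6069*g^4 + 0.7828*g^3 - 1.4186*g^2 - 0.9781*g + 0.2987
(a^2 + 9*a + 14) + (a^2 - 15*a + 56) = 2*a^2 - 6*a + 70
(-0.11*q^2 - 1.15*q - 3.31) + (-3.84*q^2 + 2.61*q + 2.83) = -3.95*q^2 + 1.46*q - 0.48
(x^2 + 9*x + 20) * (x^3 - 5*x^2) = x^5 + 4*x^4 - 25*x^3 - 100*x^2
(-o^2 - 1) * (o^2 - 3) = -o^4 + 2*o^2 + 3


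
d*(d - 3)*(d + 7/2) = d^3 + d^2/2 - 21*d/2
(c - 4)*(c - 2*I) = c^2 - 4*c - 2*I*c + 8*I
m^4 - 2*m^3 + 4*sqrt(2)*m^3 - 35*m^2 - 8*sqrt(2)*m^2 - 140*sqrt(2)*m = m*(m - 7)*(m + 5)*(m + 4*sqrt(2))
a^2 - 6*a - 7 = (a - 7)*(a + 1)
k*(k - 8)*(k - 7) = k^3 - 15*k^2 + 56*k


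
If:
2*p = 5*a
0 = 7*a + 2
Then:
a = -2/7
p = -5/7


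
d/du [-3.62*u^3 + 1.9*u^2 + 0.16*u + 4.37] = -10.86*u^2 + 3.8*u + 0.16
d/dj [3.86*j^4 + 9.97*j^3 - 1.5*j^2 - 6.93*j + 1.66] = 15.44*j^3 + 29.91*j^2 - 3.0*j - 6.93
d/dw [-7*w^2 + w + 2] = 1 - 14*w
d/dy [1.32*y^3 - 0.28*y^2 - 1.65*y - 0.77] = 3.96*y^2 - 0.56*y - 1.65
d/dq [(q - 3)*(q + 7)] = 2*q + 4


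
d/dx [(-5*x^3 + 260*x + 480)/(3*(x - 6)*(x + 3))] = 5*(-x^4 + 6*x^3 + 2*x^2 - 192*x - 648)/(3*(x^4 - 6*x^3 - 27*x^2 + 108*x + 324))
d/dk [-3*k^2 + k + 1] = 1 - 6*k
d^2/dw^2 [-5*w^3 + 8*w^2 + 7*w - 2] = 16 - 30*w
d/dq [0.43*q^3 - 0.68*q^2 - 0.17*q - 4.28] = 1.29*q^2 - 1.36*q - 0.17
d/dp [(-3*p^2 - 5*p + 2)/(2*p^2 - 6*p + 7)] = (28*p^2 - 50*p - 23)/(4*p^4 - 24*p^3 + 64*p^2 - 84*p + 49)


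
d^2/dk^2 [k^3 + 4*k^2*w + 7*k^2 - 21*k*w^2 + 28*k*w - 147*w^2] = 6*k + 8*w + 14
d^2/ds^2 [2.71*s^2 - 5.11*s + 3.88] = 5.42000000000000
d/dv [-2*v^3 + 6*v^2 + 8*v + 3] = -6*v^2 + 12*v + 8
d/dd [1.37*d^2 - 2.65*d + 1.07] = 2.74*d - 2.65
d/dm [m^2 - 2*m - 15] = 2*m - 2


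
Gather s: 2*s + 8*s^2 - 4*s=8*s^2 - 2*s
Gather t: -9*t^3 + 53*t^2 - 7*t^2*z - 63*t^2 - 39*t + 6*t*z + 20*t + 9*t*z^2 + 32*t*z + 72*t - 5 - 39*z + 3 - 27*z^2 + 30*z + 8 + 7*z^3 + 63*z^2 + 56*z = -9*t^3 + t^2*(-7*z - 10) + t*(9*z^2 + 38*z + 53) + 7*z^3 + 36*z^2 + 47*z + 6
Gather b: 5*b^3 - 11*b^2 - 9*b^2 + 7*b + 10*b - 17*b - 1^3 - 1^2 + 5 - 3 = 5*b^3 - 20*b^2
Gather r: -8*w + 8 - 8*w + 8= 16 - 16*w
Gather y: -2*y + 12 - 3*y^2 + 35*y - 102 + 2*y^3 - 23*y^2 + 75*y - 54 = 2*y^3 - 26*y^2 + 108*y - 144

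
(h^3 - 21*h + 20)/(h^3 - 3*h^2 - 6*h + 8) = (h + 5)/(h + 2)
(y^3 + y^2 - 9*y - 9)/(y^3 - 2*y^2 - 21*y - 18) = (y - 3)/(y - 6)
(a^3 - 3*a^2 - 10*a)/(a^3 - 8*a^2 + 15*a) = (a + 2)/(a - 3)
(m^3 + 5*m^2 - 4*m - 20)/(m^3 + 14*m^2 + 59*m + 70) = (m - 2)/(m + 7)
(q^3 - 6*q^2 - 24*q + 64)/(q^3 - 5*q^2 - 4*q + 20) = (q^2 - 4*q - 32)/(q^2 - 3*q - 10)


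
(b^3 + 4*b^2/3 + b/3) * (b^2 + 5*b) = b^5 + 19*b^4/3 + 7*b^3 + 5*b^2/3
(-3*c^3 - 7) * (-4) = 12*c^3 + 28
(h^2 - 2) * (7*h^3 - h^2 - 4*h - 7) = 7*h^5 - h^4 - 18*h^3 - 5*h^2 + 8*h + 14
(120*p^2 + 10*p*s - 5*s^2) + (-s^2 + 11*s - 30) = 120*p^2 + 10*p*s - 6*s^2 + 11*s - 30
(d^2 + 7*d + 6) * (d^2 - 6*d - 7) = d^4 + d^3 - 43*d^2 - 85*d - 42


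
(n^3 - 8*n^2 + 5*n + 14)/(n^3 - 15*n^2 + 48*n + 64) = (n^2 - 9*n + 14)/(n^2 - 16*n + 64)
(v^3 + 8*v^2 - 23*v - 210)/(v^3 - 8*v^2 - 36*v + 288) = (v^2 + 2*v - 35)/(v^2 - 14*v + 48)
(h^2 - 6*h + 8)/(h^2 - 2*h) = (h - 4)/h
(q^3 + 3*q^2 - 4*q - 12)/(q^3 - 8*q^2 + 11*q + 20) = (q^3 + 3*q^2 - 4*q - 12)/(q^3 - 8*q^2 + 11*q + 20)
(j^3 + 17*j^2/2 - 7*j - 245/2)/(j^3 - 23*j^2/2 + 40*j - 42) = (j^2 + 12*j + 35)/(j^2 - 8*j + 12)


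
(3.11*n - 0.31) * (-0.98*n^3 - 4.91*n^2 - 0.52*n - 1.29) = -3.0478*n^4 - 14.9663*n^3 - 0.0951*n^2 - 3.8507*n + 0.3999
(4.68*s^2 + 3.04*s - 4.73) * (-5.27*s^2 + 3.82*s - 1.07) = -24.6636*s^4 + 1.8568*s^3 + 31.5323*s^2 - 21.3214*s + 5.0611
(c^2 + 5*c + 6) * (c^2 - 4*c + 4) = c^4 + c^3 - 10*c^2 - 4*c + 24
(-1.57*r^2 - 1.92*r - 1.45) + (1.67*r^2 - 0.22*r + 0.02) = 0.0999999999999999*r^2 - 2.14*r - 1.43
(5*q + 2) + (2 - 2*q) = 3*q + 4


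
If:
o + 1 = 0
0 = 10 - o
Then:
No Solution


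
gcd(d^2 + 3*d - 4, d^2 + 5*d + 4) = d + 4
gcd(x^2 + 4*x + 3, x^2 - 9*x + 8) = 1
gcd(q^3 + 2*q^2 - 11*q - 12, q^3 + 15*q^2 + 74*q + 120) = q + 4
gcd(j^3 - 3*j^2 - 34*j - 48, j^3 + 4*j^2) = 1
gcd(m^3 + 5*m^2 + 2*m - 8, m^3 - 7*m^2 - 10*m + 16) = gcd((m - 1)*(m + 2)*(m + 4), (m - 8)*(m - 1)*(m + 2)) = m^2 + m - 2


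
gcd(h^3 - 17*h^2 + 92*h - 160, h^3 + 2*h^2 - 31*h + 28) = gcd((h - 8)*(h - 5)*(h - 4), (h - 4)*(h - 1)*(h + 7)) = h - 4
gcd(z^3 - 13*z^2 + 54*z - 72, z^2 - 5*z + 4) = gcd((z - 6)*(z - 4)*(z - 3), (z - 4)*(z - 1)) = z - 4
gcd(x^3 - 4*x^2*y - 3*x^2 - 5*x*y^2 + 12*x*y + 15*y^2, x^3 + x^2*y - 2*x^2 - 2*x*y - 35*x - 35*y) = x + y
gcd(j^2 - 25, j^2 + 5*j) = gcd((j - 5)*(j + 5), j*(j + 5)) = j + 5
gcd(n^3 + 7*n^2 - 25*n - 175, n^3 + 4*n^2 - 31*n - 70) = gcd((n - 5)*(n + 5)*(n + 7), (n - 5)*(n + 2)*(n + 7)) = n^2 + 2*n - 35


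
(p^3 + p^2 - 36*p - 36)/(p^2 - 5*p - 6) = p + 6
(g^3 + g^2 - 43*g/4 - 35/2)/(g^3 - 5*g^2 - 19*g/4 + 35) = (g + 2)/(g - 4)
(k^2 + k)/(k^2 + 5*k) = (k + 1)/(k + 5)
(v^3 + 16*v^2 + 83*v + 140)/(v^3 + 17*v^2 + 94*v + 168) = (v + 5)/(v + 6)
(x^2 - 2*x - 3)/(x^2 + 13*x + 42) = (x^2 - 2*x - 3)/(x^2 + 13*x + 42)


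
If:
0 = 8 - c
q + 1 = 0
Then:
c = 8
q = -1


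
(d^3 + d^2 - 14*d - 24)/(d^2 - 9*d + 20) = (d^2 + 5*d + 6)/(d - 5)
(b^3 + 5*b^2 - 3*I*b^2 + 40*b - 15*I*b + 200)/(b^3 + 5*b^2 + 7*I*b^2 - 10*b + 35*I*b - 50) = (b - 8*I)/(b + 2*I)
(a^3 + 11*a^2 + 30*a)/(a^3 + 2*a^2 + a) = (a^2 + 11*a + 30)/(a^2 + 2*a + 1)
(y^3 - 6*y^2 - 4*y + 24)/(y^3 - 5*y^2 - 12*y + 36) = (y + 2)/(y + 3)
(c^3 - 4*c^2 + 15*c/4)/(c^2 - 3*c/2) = c - 5/2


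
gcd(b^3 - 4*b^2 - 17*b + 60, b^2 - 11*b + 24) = b - 3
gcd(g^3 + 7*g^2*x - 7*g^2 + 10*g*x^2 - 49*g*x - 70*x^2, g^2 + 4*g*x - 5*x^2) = g + 5*x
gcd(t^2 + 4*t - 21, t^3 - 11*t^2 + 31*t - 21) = t - 3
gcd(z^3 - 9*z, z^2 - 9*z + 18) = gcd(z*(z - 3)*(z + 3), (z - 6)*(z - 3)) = z - 3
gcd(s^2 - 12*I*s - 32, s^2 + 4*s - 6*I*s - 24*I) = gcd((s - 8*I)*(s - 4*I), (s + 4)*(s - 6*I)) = 1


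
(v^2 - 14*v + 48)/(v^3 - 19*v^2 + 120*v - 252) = (v - 8)/(v^2 - 13*v + 42)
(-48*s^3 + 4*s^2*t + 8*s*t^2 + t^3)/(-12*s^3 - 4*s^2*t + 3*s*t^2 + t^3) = (24*s^2 + 10*s*t + t^2)/(6*s^2 + 5*s*t + t^2)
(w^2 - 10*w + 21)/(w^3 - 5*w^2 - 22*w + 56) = (w - 3)/(w^2 + 2*w - 8)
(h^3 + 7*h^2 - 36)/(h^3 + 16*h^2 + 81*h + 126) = (h - 2)/(h + 7)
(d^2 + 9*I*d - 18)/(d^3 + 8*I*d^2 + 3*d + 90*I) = (d + 3*I)/(d^2 + 2*I*d + 15)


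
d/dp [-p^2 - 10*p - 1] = -2*p - 10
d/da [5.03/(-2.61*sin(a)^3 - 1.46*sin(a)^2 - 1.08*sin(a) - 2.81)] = (39.3849*sin(a)^2 + 14.6876*sin(a) + 5.4324)*cos(a)/(2.61*sin(a)^3 + 1.46*sin(a)^2 + 1.08*sin(a) + 2.81)^2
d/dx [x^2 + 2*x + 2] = 2*x + 2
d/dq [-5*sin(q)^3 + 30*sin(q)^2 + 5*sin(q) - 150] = 5*(-3*sin(q)^2 + 12*sin(q) + 1)*cos(q)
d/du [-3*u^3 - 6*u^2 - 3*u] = -9*u^2 - 12*u - 3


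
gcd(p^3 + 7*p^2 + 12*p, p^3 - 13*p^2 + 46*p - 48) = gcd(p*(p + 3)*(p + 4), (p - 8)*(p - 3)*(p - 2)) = 1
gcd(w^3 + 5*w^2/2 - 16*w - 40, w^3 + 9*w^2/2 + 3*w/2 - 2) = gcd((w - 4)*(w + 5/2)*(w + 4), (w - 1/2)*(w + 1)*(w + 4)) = w + 4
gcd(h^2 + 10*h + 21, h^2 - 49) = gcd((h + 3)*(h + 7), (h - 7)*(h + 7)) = h + 7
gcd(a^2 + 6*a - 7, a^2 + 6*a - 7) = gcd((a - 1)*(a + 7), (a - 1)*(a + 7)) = a^2 + 6*a - 7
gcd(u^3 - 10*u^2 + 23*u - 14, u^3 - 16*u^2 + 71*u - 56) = u^2 - 8*u + 7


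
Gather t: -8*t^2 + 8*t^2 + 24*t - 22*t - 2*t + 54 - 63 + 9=0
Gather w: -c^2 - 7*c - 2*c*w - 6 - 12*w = -c^2 - 7*c + w*(-2*c - 12) - 6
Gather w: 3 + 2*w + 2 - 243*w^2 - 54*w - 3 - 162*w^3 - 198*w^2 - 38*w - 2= -162*w^3 - 441*w^2 - 90*w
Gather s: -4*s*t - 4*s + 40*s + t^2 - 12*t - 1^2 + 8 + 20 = s*(36 - 4*t) + t^2 - 12*t + 27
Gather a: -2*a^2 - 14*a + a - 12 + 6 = -2*a^2 - 13*a - 6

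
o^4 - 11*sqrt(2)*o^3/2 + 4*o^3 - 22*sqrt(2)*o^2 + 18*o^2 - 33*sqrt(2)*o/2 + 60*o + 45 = (o + 1)*(o + 3)*(o - 3*sqrt(2))*(o - 5*sqrt(2)/2)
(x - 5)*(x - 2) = x^2 - 7*x + 10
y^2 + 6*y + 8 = (y + 2)*(y + 4)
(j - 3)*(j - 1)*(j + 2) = j^3 - 2*j^2 - 5*j + 6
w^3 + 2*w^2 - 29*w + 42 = (w - 3)*(w - 2)*(w + 7)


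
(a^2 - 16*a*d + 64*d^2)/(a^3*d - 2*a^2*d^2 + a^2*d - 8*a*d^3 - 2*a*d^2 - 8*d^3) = (-a^2 + 16*a*d - 64*d^2)/(d*(-a^3 + 2*a^2*d - a^2 + 8*a*d^2 + 2*a*d + 8*d^2))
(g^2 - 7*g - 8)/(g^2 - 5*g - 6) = (g - 8)/(g - 6)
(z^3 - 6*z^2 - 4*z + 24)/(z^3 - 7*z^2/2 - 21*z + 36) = 2*(z^2 - 4)/(2*z^2 + 5*z - 12)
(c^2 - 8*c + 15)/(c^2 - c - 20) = (c - 3)/(c + 4)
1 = 1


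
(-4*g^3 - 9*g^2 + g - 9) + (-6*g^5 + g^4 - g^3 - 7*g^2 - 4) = -6*g^5 + g^4 - 5*g^3 - 16*g^2 + g - 13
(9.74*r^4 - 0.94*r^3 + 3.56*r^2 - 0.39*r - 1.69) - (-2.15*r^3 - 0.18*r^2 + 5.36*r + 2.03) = 9.74*r^4 + 1.21*r^3 + 3.74*r^2 - 5.75*r - 3.72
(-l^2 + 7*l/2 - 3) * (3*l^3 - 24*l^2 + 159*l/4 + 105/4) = -3*l^5 + 69*l^4/2 - 531*l^3/4 + 1479*l^2/8 - 219*l/8 - 315/4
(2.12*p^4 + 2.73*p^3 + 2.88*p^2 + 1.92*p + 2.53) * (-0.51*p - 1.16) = -1.0812*p^5 - 3.8515*p^4 - 4.6356*p^3 - 4.32*p^2 - 3.5175*p - 2.9348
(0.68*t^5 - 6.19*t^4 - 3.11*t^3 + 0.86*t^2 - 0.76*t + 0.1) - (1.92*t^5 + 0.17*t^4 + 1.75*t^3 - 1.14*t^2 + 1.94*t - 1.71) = -1.24*t^5 - 6.36*t^4 - 4.86*t^3 + 2.0*t^2 - 2.7*t + 1.81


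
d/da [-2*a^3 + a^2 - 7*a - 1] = -6*a^2 + 2*a - 7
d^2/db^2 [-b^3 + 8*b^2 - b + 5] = 16 - 6*b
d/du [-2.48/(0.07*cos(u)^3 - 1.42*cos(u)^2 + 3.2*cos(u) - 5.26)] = (-0.5208*cos(u)^2 + 7.0432*cos(u) - 7.936)*sin(u)/(0.07*cos(u)^3 - 1.42*cos(u)^2 + 3.2*cos(u) - 5.26)^2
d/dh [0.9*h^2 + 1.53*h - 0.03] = 1.8*h + 1.53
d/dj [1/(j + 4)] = -1/(j + 4)^2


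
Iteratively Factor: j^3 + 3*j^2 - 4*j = (j + 4)*(j^2 - j) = (j - 1)*(j + 4)*(j)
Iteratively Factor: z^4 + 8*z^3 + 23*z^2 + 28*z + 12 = (z + 2)*(z^3 + 6*z^2 + 11*z + 6) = (z + 2)*(z + 3)*(z^2 + 3*z + 2) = (z + 1)*(z + 2)*(z + 3)*(z + 2)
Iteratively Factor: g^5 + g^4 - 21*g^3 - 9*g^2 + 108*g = (g)*(g^4 + g^3 - 21*g^2 - 9*g + 108) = g*(g + 4)*(g^3 - 3*g^2 - 9*g + 27) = g*(g - 3)*(g + 4)*(g^2 - 9) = g*(g - 3)^2*(g + 4)*(g + 3)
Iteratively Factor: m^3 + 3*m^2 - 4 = (m + 2)*(m^2 + m - 2) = (m + 2)^2*(m - 1)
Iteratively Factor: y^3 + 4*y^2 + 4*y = (y + 2)*(y^2 + 2*y) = (y + 2)^2*(y)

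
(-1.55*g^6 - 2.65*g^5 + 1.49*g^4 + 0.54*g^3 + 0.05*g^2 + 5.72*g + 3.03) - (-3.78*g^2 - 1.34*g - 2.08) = -1.55*g^6 - 2.65*g^5 + 1.49*g^4 + 0.54*g^3 + 3.83*g^2 + 7.06*g + 5.11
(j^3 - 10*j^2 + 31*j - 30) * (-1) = -j^3 + 10*j^2 - 31*j + 30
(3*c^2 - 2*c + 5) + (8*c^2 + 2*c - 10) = 11*c^2 - 5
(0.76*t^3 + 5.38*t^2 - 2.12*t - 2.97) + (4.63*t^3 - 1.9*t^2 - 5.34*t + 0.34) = 5.39*t^3 + 3.48*t^2 - 7.46*t - 2.63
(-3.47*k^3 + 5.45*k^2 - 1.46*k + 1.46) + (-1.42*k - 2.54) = -3.47*k^3 + 5.45*k^2 - 2.88*k - 1.08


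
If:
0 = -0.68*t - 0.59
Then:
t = -0.87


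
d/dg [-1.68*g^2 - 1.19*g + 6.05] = -3.36*g - 1.19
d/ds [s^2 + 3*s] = 2*s + 3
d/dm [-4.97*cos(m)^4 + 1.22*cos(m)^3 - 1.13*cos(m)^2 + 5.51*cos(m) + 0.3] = (19.88*cos(m)^3 - 3.66*cos(m)^2 + 2.26*cos(m) - 5.51)*sin(m)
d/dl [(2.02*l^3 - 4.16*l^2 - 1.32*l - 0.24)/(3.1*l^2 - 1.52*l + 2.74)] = (6.262*l^4 - 6.14080000000001*l^3 + 27.0196*l^2 - 21.3088*l - 3.9816)/(9.61*l^4 - 9.424*l^3 + 19.2984*l^2 - 8.3296*l + 7.5076)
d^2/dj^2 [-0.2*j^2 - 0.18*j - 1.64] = -0.400000000000000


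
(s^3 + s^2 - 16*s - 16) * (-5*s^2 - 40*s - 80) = -5*s^5 - 45*s^4 - 40*s^3 + 640*s^2 + 1920*s + 1280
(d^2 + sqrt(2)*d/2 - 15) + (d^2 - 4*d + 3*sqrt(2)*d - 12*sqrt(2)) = 2*d^2 - 4*d + 7*sqrt(2)*d/2 - 12*sqrt(2) - 15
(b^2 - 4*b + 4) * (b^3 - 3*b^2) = b^5 - 7*b^4 + 16*b^3 - 12*b^2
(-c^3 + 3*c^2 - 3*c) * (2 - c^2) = c^5 - 3*c^4 + c^3 + 6*c^2 - 6*c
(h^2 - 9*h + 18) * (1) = h^2 - 9*h + 18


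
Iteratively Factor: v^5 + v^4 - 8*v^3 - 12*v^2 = (v)*(v^4 + v^3 - 8*v^2 - 12*v) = v*(v + 2)*(v^3 - v^2 - 6*v) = v*(v - 3)*(v + 2)*(v^2 + 2*v) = v*(v - 3)*(v + 2)^2*(v)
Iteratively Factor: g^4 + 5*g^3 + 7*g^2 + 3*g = (g + 1)*(g^3 + 4*g^2 + 3*g) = (g + 1)^2*(g^2 + 3*g) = (g + 1)^2*(g + 3)*(g)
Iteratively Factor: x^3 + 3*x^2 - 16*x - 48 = (x + 4)*(x^2 - x - 12) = (x + 3)*(x + 4)*(x - 4)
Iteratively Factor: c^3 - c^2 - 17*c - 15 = (c + 1)*(c^2 - 2*c - 15) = (c + 1)*(c + 3)*(c - 5)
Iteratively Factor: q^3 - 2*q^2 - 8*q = (q + 2)*(q^2 - 4*q) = q*(q + 2)*(q - 4)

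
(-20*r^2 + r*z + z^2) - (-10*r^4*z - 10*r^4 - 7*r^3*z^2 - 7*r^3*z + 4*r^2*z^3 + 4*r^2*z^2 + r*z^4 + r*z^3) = 10*r^4*z + 10*r^4 + 7*r^3*z^2 + 7*r^3*z - 4*r^2*z^3 - 4*r^2*z^2 - 20*r^2 - r*z^4 - r*z^3 + r*z + z^2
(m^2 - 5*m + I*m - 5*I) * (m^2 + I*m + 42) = m^4 - 5*m^3 + 2*I*m^3 + 41*m^2 - 10*I*m^2 - 205*m + 42*I*m - 210*I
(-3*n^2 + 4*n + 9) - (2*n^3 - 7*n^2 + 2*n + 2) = -2*n^3 + 4*n^2 + 2*n + 7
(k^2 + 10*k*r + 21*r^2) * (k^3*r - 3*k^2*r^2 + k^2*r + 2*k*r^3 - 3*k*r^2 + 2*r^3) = k^5*r + 7*k^4*r^2 + k^4*r - 7*k^3*r^3 + 7*k^3*r^2 - 43*k^2*r^4 - 7*k^2*r^3 + 42*k*r^5 - 43*k*r^4 + 42*r^5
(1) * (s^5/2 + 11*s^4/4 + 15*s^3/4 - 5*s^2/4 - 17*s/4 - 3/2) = s^5/2 + 11*s^4/4 + 15*s^3/4 - 5*s^2/4 - 17*s/4 - 3/2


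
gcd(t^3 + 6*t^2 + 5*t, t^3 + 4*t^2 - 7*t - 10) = t^2 + 6*t + 5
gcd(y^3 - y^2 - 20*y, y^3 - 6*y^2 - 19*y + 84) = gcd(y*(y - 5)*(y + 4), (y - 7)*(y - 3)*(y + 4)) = y + 4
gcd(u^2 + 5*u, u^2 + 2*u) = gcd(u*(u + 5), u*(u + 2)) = u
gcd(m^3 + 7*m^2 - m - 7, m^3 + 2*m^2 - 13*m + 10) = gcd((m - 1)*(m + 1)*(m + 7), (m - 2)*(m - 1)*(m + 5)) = m - 1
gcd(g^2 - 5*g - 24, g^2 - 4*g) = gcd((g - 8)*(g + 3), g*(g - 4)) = 1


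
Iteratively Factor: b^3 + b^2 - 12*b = (b - 3)*(b^2 + 4*b) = (b - 3)*(b + 4)*(b)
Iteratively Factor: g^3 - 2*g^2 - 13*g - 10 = (g + 1)*(g^2 - 3*g - 10) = (g - 5)*(g + 1)*(g + 2)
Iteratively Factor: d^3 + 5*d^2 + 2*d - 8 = (d - 1)*(d^2 + 6*d + 8) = (d - 1)*(d + 4)*(d + 2)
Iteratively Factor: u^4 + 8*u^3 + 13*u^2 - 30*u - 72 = (u + 3)*(u^3 + 5*u^2 - 2*u - 24) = (u + 3)*(u + 4)*(u^2 + u - 6) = (u + 3)^2*(u + 4)*(u - 2)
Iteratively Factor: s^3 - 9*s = (s - 3)*(s^2 + 3*s) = (s - 3)*(s + 3)*(s)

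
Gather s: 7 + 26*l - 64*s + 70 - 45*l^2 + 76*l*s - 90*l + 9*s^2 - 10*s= -45*l^2 - 64*l + 9*s^2 + s*(76*l - 74) + 77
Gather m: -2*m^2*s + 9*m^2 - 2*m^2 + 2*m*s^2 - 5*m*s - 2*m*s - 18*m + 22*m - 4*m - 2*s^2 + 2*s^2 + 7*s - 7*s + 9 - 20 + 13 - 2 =m^2*(7 - 2*s) + m*(2*s^2 - 7*s)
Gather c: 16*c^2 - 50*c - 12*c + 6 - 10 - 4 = 16*c^2 - 62*c - 8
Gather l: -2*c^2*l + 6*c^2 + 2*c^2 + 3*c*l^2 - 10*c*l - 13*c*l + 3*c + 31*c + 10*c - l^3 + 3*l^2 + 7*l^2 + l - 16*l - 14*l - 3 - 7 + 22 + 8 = 8*c^2 + 44*c - l^3 + l^2*(3*c + 10) + l*(-2*c^2 - 23*c - 29) + 20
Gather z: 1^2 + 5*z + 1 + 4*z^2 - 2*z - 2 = 4*z^2 + 3*z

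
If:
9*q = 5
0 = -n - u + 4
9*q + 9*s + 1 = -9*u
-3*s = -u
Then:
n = 9/2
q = 5/9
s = -1/6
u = -1/2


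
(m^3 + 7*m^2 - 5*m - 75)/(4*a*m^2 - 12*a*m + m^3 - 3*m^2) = (m^2 + 10*m + 25)/(m*(4*a + m))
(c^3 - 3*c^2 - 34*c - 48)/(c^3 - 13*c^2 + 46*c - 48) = (c^2 + 5*c + 6)/(c^2 - 5*c + 6)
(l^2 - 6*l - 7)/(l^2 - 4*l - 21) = (l + 1)/(l + 3)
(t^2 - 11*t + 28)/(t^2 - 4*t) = (t - 7)/t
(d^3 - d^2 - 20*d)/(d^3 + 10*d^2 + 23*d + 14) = d*(d^2 - d - 20)/(d^3 + 10*d^2 + 23*d + 14)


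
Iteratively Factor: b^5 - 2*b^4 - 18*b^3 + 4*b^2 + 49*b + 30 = (b + 1)*(b^4 - 3*b^3 - 15*b^2 + 19*b + 30) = (b - 2)*(b + 1)*(b^3 - b^2 - 17*b - 15) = (b - 2)*(b + 1)^2*(b^2 - 2*b - 15) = (b - 5)*(b - 2)*(b + 1)^2*(b + 3)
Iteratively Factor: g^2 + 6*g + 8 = (g + 2)*(g + 4)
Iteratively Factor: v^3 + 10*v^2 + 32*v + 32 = (v + 2)*(v^2 + 8*v + 16) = (v + 2)*(v + 4)*(v + 4)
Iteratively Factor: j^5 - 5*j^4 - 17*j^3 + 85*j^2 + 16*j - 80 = (j + 4)*(j^4 - 9*j^3 + 19*j^2 + 9*j - 20) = (j - 1)*(j + 4)*(j^3 - 8*j^2 + 11*j + 20) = (j - 4)*(j - 1)*(j + 4)*(j^2 - 4*j - 5) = (j - 4)*(j - 1)*(j + 1)*(j + 4)*(j - 5)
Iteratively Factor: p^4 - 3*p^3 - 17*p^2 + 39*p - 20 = (p - 1)*(p^3 - 2*p^2 - 19*p + 20) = (p - 1)*(p + 4)*(p^2 - 6*p + 5) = (p - 5)*(p - 1)*(p + 4)*(p - 1)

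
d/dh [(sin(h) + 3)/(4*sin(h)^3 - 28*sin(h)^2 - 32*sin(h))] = (-sin(h)^3 - sin(h)^2 + 21*sin(h) + 12)*cos(h)/(2*(sin(h) - 8)^2*(sin(h) + 1)^2*sin(h)^2)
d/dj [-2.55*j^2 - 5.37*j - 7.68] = -5.1*j - 5.37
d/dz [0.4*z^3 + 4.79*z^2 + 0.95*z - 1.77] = 1.2*z^2 + 9.58*z + 0.95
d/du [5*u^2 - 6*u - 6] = 10*u - 6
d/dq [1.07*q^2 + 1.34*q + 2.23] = 2.14*q + 1.34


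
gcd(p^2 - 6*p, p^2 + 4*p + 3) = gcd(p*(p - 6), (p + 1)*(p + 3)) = 1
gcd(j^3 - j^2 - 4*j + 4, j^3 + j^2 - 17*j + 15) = j - 1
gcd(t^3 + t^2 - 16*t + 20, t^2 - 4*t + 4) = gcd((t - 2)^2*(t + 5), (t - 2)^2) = t^2 - 4*t + 4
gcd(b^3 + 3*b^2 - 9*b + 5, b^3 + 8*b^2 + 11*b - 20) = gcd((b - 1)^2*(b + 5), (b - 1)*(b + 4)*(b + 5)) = b^2 + 4*b - 5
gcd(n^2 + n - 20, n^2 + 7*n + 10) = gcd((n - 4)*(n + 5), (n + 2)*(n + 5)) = n + 5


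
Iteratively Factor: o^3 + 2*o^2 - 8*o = (o + 4)*(o^2 - 2*o) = (o - 2)*(o + 4)*(o)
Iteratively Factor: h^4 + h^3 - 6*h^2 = (h)*(h^3 + h^2 - 6*h) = h*(h - 2)*(h^2 + 3*h) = h^2*(h - 2)*(h + 3)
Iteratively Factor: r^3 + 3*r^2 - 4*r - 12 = (r - 2)*(r^2 + 5*r + 6) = (r - 2)*(r + 2)*(r + 3)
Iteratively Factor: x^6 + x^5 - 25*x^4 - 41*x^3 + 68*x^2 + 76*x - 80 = (x - 5)*(x^5 + 6*x^4 + 5*x^3 - 16*x^2 - 12*x + 16) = (x - 5)*(x + 2)*(x^4 + 4*x^3 - 3*x^2 - 10*x + 8) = (x - 5)*(x + 2)*(x + 4)*(x^3 - 3*x + 2) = (x - 5)*(x - 1)*(x + 2)*(x + 4)*(x^2 + x - 2) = (x - 5)*(x - 1)*(x + 2)^2*(x + 4)*(x - 1)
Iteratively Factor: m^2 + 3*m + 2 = (m + 1)*(m + 2)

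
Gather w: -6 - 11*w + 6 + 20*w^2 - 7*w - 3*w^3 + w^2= -3*w^3 + 21*w^2 - 18*w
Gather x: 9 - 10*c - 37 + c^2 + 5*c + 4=c^2 - 5*c - 24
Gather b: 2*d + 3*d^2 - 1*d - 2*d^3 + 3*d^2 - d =-2*d^3 + 6*d^2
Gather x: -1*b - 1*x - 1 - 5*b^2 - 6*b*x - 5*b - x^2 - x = -5*b^2 - 6*b - x^2 + x*(-6*b - 2) - 1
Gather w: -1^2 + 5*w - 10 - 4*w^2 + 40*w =-4*w^2 + 45*w - 11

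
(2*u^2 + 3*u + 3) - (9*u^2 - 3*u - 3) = -7*u^2 + 6*u + 6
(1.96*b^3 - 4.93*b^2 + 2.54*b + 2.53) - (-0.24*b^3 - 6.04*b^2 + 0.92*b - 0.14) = 2.2*b^3 + 1.11*b^2 + 1.62*b + 2.67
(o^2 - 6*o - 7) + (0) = o^2 - 6*o - 7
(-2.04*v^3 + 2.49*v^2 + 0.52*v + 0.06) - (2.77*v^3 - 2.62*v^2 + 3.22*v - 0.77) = -4.81*v^3 + 5.11*v^2 - 2.7*v + 0.83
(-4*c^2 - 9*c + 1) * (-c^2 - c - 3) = 4*c^4 + 13*c^3 + 20*c^2 + 26*c - 3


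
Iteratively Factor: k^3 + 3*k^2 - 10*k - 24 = (k - 3)*(k^2 + 6*k + 8) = (k - 3)*(k + 2)*(k + 4)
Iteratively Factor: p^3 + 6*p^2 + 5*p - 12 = (p - 1)*(p^2 + 7*p + 12) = (p - 1)*(p + 4)*(p + 3)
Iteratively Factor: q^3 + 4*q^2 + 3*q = (q + 1)*(q^2 + 3*q) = q*(q + 1)*(q + 3)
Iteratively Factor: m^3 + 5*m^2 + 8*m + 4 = (m + 1)*(m^2 + 4*m + 4) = (m + 1)*(m + 2)*(m + 2)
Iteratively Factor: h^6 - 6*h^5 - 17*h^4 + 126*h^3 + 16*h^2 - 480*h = (h + 2)*(h^5 - 8*h^4 - h^3 + 128*h^2 - 240*h) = (h - 5)*(h + 2)*(h^4 - 3*h^3 - 16*h^2 + 48*h) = h*(h - 5)*(h + 2)*(h^3 - 3*h^2 - 16*h + 48) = h*(h - 5)*(h - 3)*(h + 2)*(h^2 - 16) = h*(h - 5)*(h - 3)*(h + 2)*(h + 4)*(h - 4)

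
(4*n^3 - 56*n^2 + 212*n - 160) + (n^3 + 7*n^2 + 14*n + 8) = 5*n^3 - 49*n^2 + 226*n - 152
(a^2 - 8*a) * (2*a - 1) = 2*a^3 - 17*a^2 + 8*a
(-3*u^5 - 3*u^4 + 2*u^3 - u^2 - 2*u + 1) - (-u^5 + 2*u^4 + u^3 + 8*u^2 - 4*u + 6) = -2*u^5 - 5*u^4 + u^3 - 9*u^2 + 2*u - 5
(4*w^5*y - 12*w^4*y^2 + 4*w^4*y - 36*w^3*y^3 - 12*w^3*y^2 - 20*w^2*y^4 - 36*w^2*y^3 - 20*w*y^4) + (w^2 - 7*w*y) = 4*w^5*y - 12*w^4*y^2 + 4*w^4*y - 36*w^3*y^3 - 12*w^3*y^2 - 20*w^2*y^4 - 36*w^2*y^3 + w^2 - 20*w*y^4 - 7*w*y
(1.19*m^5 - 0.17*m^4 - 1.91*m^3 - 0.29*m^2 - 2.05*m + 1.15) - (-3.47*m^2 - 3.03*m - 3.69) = 1.19*m^5 - 0.17*m^4 - 1.91*m^3 + 3.18*m^2 + 0.98*m + 4.84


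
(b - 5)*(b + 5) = b^2 - 25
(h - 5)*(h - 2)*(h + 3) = h^3 - 4*h^2 - 11*h + 30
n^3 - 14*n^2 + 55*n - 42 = (n - 7)*(n - 6)*(n - 1)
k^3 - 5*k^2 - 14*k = k*(k - 7)*(k + 2)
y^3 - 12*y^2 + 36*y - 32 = (y - 8)*(y - 2)^2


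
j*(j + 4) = j^2 + 4*j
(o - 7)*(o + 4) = o^2 - 3*o - 28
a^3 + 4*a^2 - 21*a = a*(a - 3)*(a + 7)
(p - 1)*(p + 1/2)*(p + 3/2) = p^3 + p^2 - 5*p/4 - 3/4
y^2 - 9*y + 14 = (y - 7)*(y - 2)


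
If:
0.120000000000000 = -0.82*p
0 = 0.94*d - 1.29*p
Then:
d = -0.20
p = -0.15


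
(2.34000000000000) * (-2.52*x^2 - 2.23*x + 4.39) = -5.8968*x^2 - 5.2182*x + 10.2726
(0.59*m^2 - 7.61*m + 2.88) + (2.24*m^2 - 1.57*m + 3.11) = 2.83*m^2 - 9.18*m + 5.99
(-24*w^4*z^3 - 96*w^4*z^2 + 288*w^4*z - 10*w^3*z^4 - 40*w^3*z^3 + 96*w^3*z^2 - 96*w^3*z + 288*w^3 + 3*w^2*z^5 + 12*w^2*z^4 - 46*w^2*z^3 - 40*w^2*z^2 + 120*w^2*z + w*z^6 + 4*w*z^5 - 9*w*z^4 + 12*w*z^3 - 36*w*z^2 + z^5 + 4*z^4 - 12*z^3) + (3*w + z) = -24*w^4*z^3 - 96*w^4*z^2 + 288*w^4*z - 10*w^3*z^4 - 40*w^3*z^3 + 96*w^3*z^2 - 96*w^3*z + 288*w^3 + 3*w^2*z^5 + 12*w^2*z^4 - 46*w^2*z^3 - 40*w^2*z^2 + 120*w^2*z + w*z^6 + 4*w*z^5 - 9*w*z^4 + 12*w*z^3 - 36*w*z^2 + 3*w + z^5 + 4*z^4 - 12*z^3 + z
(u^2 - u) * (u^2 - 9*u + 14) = u^4 - 10*u^3 + 23*u^2 - 14*u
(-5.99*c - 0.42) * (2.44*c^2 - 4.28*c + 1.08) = -14.6156*c^3 + 24.6124*c^2 - 4.6716*c - 0.4536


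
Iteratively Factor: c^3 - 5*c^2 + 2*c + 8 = (c - 2)*(c^2 - 3*c - 4) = (c - 4)*(c - 2)*(c + 1)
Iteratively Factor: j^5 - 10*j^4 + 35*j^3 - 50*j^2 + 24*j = (j - 4)*(j^4 - 6*j^3 + 11*j^2 - 6*j) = j*(j - 4)*(j^3 - 6*j^2 + 11*j - 6) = j*(j - 4)*(j - 2)*(j^2 - 4*j + 3) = j*(j - 4)*(j - 3)*(j - 2)*(j - 1)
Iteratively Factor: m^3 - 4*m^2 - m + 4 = (m - 4)*(m^2 - 1) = (m - 4)*(m + 1)*(m - 1)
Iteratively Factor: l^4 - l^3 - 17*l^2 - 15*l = (l + 3)*(l^3 - 4*l^2 - 5*l) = (l + 1)*(l + 3)*(l^2 - 5*l) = l*(l + 1)*(l + 3)*(l - 5)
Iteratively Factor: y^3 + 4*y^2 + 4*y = (y + 2)*(y^2 + 2*y) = y*(y + 2)*(y + 2)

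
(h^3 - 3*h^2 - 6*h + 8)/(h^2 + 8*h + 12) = (h^2 - 5*h + 4)/(h + 6)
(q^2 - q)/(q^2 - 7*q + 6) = q/(q - 6)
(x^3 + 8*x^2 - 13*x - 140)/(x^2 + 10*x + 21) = (x^2 + x - 20)/(x + 3)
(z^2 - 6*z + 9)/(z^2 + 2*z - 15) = (z - 3)/(z + 5)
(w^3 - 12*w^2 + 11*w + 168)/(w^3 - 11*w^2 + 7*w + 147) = (w - 8)/(w - 7)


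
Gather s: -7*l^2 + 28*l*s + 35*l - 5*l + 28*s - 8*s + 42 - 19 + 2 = -7*l^2 + 30*l + s*(28*l + 20) + 25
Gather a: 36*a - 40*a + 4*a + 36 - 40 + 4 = 0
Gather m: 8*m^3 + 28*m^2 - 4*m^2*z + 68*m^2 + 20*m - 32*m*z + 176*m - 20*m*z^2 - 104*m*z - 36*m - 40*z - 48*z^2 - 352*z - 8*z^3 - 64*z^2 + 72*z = 8*m^3 + m^2*(96 - 4*z) + m*(-20*z^2 - 136*z + 160) - 8*z^3 - 112*z^2 - 320*z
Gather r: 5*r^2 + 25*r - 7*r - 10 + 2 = 5*r^2 + 18*r - 8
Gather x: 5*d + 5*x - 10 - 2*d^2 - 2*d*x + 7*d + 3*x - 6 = -2*d^2 + 12*d + x*(8 - 2*d) - 16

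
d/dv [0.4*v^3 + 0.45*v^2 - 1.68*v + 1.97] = 1.2*v^2 + 0.9*v - 1.68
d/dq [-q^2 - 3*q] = -2*q - 3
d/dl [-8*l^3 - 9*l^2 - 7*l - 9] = -24*l^2 - 18*l - 7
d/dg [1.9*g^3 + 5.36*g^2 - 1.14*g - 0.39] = 5.7*g^2 + 10.72*g - 1.14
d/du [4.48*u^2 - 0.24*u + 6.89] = 8.96*u - 0.24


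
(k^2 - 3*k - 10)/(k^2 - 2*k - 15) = (k + 2)/(k + 3)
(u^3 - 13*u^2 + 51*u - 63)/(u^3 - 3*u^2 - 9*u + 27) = (u - 7)/(u + 3)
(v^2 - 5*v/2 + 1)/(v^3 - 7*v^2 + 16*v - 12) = (v - 1/2)/(v^2 - 5*v + 6)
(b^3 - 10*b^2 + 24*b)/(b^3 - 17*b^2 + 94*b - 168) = b/(b - 7)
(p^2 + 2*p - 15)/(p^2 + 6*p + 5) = (p - 3)/(p + 1)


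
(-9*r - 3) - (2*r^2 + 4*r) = -2*r^2 - 13*r - 3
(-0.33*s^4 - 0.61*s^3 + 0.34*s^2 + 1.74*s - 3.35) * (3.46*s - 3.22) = -1.1418*s^5 - 1.048*s^4 + 3.1406*s^3 + 4.9256*s^2 - 17.1938*s + 10.787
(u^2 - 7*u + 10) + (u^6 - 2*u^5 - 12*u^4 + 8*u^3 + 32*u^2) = u^6 - 2*u^5 - 12*u^4 + 8*u^3 + 33*u^2 - 7*u + 10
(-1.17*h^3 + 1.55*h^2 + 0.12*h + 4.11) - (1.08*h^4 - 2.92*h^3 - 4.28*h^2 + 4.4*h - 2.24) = -1.08*h^4 + 1.75*h^3 + 5.83*h^2 - 4.28*h + 6.35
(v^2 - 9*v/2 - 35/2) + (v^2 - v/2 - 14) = 2*v^2 - 5*v - 63/2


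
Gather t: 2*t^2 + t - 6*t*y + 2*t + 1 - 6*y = 2*t^2 + t*(3 - 6*y) - 6*y + 1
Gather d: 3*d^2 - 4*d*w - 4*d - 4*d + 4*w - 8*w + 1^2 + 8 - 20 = 3*d^2 + d*(-4*w - 8) - 4*w - 11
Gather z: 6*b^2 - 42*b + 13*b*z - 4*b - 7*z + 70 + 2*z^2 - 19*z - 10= 6*b^2 - 46*b + 2*z^2 + z*(13*b - 26) + 60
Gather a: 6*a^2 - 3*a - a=6*a^2 - 4*a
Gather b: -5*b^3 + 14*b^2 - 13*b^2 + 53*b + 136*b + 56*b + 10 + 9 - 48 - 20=-5*b^3 + b^2 + 245*b - 49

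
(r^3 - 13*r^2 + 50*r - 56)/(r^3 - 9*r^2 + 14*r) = (r - 4)/r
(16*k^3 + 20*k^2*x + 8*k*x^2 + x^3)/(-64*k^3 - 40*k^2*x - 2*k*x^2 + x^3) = (2*k + x)/(-8*k + x)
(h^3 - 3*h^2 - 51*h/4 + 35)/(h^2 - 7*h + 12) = (h^2 + h - 35/4)/(h - 3)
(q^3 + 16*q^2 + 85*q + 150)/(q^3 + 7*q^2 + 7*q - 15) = (q^2 + 11*q + 30)/(q^2 + 2*q - 3)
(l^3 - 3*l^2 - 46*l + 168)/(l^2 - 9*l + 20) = (l^2 + l - 42)/(l - 5)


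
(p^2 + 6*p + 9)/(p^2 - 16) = (p^2 + 6*p + 9)/(p^2 - 16)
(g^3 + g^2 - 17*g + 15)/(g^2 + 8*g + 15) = (g^2 - 4*g + 3)/(g + 3)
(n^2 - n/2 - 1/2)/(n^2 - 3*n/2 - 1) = (n - 1)/(n - 2)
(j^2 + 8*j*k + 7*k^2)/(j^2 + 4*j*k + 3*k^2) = (j + 7*k)/(j + 3*k)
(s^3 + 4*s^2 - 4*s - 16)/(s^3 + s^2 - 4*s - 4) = (s + 4)/(s + 1)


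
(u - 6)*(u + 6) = u^2 - 36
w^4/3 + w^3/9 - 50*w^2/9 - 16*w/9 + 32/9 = (w/3 + 1/3)*(w - 4)*(w - 2/3)*(w + 4)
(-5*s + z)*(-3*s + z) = 15*s^2 - 8*s*z + z^2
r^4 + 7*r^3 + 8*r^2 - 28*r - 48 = (r - 2)*(r + 2)*(r + 3)*(r + 4)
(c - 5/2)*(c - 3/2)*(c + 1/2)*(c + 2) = c^4 - 3*c^3/2 - 21*c^2/4 + 43*c/8 + 15/4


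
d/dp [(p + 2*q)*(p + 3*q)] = 2*p + 5*q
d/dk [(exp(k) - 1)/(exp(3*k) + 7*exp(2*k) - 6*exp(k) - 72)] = ((1 - exp(k))*(3*exp(2*k) + 14*exp(k) - 6) + exp(3*k) + 7*exp(2*k) - 6*exp(k) - 72)*exp(k)/(exp(3*k) + 7*exp(2*k) - 6*exp(k) - 72)^2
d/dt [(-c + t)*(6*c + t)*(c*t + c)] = c*(-6*c^2 + 10*c*t + 5*c + 3*t^2 + 2*t)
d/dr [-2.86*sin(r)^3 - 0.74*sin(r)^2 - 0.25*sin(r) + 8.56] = (-1.48*sin(r) + 4.29*cos(2*r) - 4.54)*cos(r)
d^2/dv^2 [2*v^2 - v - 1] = 4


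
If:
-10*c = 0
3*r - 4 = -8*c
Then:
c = 0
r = 4/3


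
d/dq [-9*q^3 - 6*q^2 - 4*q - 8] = -27*q^2 - 12*q - 4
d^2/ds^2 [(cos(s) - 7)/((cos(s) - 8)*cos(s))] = (20*sin(s)^4/cos(s)^3 + sin(s)^2 - 167 + 446/cos(s) + 336/cos(s)^2 - 916/cos(s)^3)/(cos(s) - 8)^3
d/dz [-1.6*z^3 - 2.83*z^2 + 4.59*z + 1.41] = -4.8*z^2 - 5.66*z + 4.59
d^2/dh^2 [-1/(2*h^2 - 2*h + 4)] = (h^2 - h - (2*h - 1)^2 + 2)/(h^2 - h + 2)^3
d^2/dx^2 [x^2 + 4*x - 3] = 2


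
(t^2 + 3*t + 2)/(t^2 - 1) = (t + 2)/(t - 1)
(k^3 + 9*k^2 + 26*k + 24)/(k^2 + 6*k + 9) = (k^2 + 6*k + 8)/(k + 3)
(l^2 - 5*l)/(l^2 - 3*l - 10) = l/(l + 2)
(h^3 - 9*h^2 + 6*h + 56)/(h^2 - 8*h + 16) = (h^2 - 5*h - 14)/(h - 4)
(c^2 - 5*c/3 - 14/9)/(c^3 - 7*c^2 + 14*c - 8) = (9*c^2 - 15*c - 14)/(9*(c^3 - 7*c^2 + 14*c - 8))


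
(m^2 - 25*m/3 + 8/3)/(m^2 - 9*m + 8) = (m - 1/3)/(m - 1)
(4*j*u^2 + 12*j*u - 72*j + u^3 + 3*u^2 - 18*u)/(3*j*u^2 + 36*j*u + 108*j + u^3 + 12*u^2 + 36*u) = (4*j*u - 12*j + u^2 - 3*u)/(3*j*u + 18*j + u^2 + 6*u)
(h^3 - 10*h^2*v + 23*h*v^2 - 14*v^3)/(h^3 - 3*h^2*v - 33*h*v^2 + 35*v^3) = (h - 2*v)/(h + 5*v)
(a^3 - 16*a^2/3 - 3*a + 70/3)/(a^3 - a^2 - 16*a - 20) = (a - 7/3)/(a + 2)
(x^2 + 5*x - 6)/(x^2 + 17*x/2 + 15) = 2*(x - 1)/(2*x + 5)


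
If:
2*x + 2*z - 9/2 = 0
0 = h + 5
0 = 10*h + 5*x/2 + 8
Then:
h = -5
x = 84/5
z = -291/20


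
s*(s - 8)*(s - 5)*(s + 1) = s^4 - 12*s^3 + 27*s^2 + 40*s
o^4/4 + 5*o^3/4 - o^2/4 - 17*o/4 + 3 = (o/4 + 1)*(o - 1)^2*(o + 3)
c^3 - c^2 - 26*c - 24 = (c - 6)*(c + 1)*(c + 4)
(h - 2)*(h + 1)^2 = h^3 - 3*h - 2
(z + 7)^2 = z^2 + 14*z + 49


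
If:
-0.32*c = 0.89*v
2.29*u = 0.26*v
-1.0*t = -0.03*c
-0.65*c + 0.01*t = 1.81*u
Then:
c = 0.00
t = 0.00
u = 0.00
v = 0.00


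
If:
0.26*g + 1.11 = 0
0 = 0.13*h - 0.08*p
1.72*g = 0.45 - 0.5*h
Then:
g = -4.27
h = 15.59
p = 25.33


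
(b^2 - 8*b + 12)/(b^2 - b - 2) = (b - 6)/(b + 1)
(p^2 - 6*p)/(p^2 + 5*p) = (p - 6)/(p + 5)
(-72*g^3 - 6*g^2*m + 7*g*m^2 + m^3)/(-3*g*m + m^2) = 24*g^2/m + 10*g + m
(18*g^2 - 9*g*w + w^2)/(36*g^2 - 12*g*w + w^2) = (-3*g + w)/(-6*g + w)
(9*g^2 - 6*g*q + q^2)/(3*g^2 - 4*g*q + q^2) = (-3*g + q)/(-g + q)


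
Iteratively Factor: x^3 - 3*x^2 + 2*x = (x - 2)*(x^2 - x) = (x - 2)*(x - 1)*(x)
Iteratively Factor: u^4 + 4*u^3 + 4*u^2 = (u + 2)*(u^3 + 2*u^2) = u*(u + 2)*(u^2 + 2*u) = u*(u + 2)^2*(u)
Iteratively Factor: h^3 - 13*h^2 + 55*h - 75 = (h - 3)*(h^2 - 10*h + 25) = (h - 5)*(h - 3)*(h - 5)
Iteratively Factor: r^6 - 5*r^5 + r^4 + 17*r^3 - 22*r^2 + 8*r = (r + 2)*(r^5 - 7*r^4 + 15*r^3 - 13*r^2 + 4*r) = r*(r + 2)*(r^4 - 7*r^3 + 15*r^2 - 13*r + 4) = r*(r - 1)*(r + 2)*(r^3 - 6*r^2 + 9*r - 4) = r*(r - 1)^2*(r + 2)*(r^2 - 5*r + 4) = r*(r - 1)^3*(r + 2)*(r - 4)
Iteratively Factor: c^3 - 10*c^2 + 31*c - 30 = (c - 2)*(c^2 - 8*c + 15) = (c - 3)*(c - 2)*(c - 5)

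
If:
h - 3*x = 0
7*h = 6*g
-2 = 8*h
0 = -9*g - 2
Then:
No Solution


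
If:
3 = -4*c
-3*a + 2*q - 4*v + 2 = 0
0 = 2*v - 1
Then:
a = 2*q/3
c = -3/4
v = 1/2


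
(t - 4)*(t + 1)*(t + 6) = t^3 + 3*t^2 - 22*t - 24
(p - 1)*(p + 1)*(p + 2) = p^3 + 2*p^2 - p - 2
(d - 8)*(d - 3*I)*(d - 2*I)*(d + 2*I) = d^4 - 8*d^3 - 3*I*d^3 + 4*d^2 + 24*I*d^2 - 32*d - 12*I*d + 96*I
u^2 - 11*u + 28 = (u - 7)*(u - 4)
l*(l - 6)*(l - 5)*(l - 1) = l^4 - 12*l^3 + 41*l^2 - 30*l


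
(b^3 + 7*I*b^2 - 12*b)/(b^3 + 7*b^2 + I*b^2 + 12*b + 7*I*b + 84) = b*(b + 3*I)/(b^2 + b*(7 - 3*I) - 21*I)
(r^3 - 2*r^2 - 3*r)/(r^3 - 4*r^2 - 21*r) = (-r^2 + 2*r + 3)/(-r^2 + 4*r + 21)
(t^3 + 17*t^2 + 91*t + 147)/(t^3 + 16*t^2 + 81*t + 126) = (t + 7)/(t + 6)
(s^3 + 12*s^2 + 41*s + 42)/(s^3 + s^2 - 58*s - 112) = (s + 3)/(s - 8)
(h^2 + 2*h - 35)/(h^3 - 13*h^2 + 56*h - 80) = (h + 7)/(h^2 - 8*h + 16)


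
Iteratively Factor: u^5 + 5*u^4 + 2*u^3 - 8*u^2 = (u - 1)*(u^4 + 6*u^3 + 8*u^2) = u*(u - 1)*(u^3 + 6*u^2 + 8*u) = u^2*(u - 1)*(u^2 + 6*u + 8) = u^2*(u - 1)*(u + 2)*(u + 4)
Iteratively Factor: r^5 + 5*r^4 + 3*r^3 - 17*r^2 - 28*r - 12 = (r + 2)*(r^4 + 3*r^3 - 3*r^2 - 11*r - 6) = (r - 2)*(r + 2)*(r^3 + 5*r^2 + 7*r + 3) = (r - 2)*(r + 1)*(r + 2)*(r^2 + 4*r + 3) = (r - 2)*(r + 1)^2*(r + 2)*(r + 3)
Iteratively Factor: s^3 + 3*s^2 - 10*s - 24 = (s + 2)*(s^2 + s - 12) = (s - 3)*(s + 2)*(s + 4)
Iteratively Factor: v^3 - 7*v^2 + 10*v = (v - 2)*(v^2 - 5*v) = (v - 5)*(v - 2)*(v)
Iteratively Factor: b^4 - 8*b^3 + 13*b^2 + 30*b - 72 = (b - 3)*(b^3 - 5*b^2 - 2*b + 24) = (b - 3)*(b + 2)*(b^2 - 7*b + 12) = (b - 4)*(b - 3)*(b + 2)*(b - 3)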